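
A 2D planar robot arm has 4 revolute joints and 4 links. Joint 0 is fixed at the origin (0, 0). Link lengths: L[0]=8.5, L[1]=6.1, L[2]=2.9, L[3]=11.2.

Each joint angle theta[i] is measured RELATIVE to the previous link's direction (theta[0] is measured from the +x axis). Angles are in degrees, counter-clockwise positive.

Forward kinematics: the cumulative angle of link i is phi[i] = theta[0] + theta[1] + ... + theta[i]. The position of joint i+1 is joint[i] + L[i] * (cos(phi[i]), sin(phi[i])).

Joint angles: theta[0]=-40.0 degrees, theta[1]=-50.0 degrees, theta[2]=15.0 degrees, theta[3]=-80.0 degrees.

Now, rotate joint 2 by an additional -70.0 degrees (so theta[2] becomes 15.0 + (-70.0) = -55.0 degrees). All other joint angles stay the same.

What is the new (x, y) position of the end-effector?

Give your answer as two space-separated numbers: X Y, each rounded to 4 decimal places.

joint[0] = (0.0000, 0.0000)  (base)
link 0: phi[0] = -40 = -40 deg
  cos(-40 deg) = 0.7660, sin(-40 deg) = -0.6428
  joint[1] = (0.0000, 0.0000) + 8.5 * (0.7660, -0.6428) = (0.0000 + 6.5114, 0.0000 + -5.4637) = (6.5114, -5.4637)
link 1: phi[1] = -40 + -50 = -90 deg
  cos(-90 deg) = 0.0000, sin(-90 deg) = -1.0000
  joint[2] = (6.5114, -5.4637) + 6.1 * (0.0000, -1.0000) = (6.5114 + 0.0000, -5.4637 + -6.1000) = (6.5114, -11.5637)
link 2: phi[2] = -40 + -50 + -55 = -145 deg
  cos(-145 deg) = -0.8192, sin(-145 deg) = -0.5736
  joint[3] = (6.5114, -11.5637) + 2.9 * (-0.8192, -0.5736) = (6.5114 + -2.3755, -11.5637 + -1.6634) = (4.1358, -13.2271)
link 3: phi[3] = -40 + -50 + -55 + -80 = -225 deg
  cos(-225 deg) = -0.7071, sin(-225 deg) = 0.7071
  joint[4] = (4.1358, -13.2271) + 11.2 * (-0.7071, 0.7071) = (4.1358 + -7.9196, -13.2271 + 7.9196) = (-3.7838, -5.3075)
End effector: (-3.7838, -5.3075)

Answer: -3.7838 -5.3075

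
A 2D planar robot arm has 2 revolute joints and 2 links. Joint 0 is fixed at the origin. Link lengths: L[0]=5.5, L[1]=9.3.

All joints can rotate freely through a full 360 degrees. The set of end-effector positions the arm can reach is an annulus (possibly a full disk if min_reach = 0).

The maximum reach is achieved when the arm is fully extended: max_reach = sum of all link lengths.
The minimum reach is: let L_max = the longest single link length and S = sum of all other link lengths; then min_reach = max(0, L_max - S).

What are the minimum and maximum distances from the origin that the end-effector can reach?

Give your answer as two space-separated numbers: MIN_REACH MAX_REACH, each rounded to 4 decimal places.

Answer: 3.8000 14.8000

Derivation:
Link lengths: [5.5, 9.3]
max_reach = 5.5 + 9.3 = 14.8
L_max = max([5.5, 9.3]) = 9.3
S (sum of others) = 14.8 - 9.3 = 5.5
min_reach = max(0, 9.3 - 5.5) = max(0, 3.8) = 3.8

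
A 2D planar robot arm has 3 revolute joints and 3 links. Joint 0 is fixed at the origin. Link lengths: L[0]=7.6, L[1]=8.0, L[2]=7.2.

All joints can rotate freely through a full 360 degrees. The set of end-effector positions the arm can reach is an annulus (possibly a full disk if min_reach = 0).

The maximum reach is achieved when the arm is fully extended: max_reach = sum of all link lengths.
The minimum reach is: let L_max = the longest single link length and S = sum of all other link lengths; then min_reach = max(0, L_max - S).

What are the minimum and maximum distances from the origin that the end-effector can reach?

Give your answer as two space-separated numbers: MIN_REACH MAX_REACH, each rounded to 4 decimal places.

Link lengths: [7.6, 8.0, 7.2]
max_reach = 7.6 + 8 + 7.2 = 22.8
L_max = max([7.6, 8.0, 7.2]) = 8
S (sum of others) = 22.8 - 8 = 14.8
min_reach = max(0, 8 - 14.8) = max(0, -6.8) = 0

Answer: 0.0000 22.8000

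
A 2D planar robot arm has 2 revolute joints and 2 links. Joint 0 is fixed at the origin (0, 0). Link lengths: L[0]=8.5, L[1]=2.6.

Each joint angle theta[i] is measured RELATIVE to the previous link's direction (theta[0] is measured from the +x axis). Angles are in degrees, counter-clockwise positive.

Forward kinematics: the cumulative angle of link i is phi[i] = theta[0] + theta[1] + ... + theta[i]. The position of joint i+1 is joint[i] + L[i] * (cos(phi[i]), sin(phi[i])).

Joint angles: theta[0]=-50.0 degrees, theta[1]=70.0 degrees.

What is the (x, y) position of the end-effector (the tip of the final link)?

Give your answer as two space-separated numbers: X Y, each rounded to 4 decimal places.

joint[0] = (0.0000, 0.0000)  (base)
link 0: phi[0] = -50 = -50 deg
  cos(-50 deg) = 0.6428, sin(-50 deg) = -0.7660
  joint[1] = (0.0000, 0.0000) + 8.5 * (0.6428, -0.7660) = (0.0000 + 5.4637, 0.0000 + -6.5114) = (5.4637, -6.5114)
link 1: phi[1] = -50 + 70 = 20 deg
  cos(20 deg) = 0.9397, sin(20 deg) = 0.3420
  joint[2] = (5.4637, -6.5114) + 2.6 * (0.9397, 0.3420) = (5.4637 + 2.4432, -6.5114 + 0.8893) = (7.9069, -5.6221)
End effector: (7.9069, -5.6221)

Answer: 7.9069 -5.6221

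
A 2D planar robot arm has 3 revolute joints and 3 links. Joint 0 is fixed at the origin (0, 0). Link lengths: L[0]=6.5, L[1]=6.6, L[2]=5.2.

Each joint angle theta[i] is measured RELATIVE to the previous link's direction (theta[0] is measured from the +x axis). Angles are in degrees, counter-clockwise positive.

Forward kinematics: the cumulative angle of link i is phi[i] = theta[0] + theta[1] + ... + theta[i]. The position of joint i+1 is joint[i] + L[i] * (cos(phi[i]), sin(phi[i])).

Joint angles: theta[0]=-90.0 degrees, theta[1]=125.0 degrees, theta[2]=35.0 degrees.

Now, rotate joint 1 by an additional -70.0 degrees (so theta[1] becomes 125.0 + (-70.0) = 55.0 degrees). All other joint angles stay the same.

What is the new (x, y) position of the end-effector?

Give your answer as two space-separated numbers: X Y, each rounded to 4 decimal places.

Answer: 10.6064 -10.2856

Derivation:
joint[0] = (0.0000, 0.0000)  (base)
link 0: phi[0] = -90 = -90 deg
  cos(-90 deg) = 0.0000, sin(-90 deg) = -1.0000
  joint[1] = (0.0000, 0.0000) + 6.5 * (0.0000, -1.0000) = (0.0000 + 0.0000, 0.0000 + -6.5000) = (0.0000, -6.5000)
link 1: phi[1] = -90 + 55 = -35 deg
  cos(-35 deg) = 0.8192, sin(-35 deg) = -0.5736
  joint[2] = (0.0000, -6.5000) + 6.6 * (0.8192, -0.5736) = (0.0000 + 5.4064, -6.5000 + -3.7856) = (5.4064, -10.2856)
link 2: phi[2] = -90 + 55 + 35 = 0 deg
  cos(0 deg) = 1.0000, sin(0 deg) = 0.0000
  joint[3] = (5.4064, -10.2856) + 5.2 * (1.0000, 0.0000) = (5.4064 + 5.2000, -10.2856 + 0.0000) = (10.6064, -10.2856)
End effector: (10.6064, -10.2856)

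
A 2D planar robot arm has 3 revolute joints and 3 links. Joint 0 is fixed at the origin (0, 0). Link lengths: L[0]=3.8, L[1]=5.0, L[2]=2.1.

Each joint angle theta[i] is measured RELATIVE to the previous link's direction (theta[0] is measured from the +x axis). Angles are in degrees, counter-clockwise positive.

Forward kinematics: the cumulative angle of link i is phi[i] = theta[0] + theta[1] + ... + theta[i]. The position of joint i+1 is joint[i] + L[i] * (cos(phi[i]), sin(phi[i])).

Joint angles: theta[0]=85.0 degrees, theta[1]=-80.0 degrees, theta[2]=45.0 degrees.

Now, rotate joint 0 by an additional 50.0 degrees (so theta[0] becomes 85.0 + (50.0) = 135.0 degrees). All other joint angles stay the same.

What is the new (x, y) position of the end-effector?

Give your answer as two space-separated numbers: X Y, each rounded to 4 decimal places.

Answer: -0.1838 8.8509

Derivation:
joint[0] = (0.0000, 0.0000)  (base)
link 0: phi[0] = 135 = 135 deg
  cos(135 deg) = -0.7071, sin(135 deg) = 0.7071
  joint[1] = (0.0000, 0.0000) + 3.8 * (-0.7071, 0.7071) = (0.0000 + -2.6870, 0.0000 + 2.6870) = (-2.6870, 2.6870)
link 1: phi[1] = 135 + -80 = 55 deg
  cos(55 deg) = 0.5736, sin(55 deg) = 0.8192
  joint[2] = (-2.6870, 2.6870) + 5 * (0.5736, 0.8192) = (-2.6870 + 2.8679, 2.6870 + 4.0958) = (0.1809, 6.7828)
link 2: phi[2] = 135 + -80 + 45 = 100 deg
  cos(100 deg) = -0.1736, sin(100 deg) = 0.9848
  joint[3] = (0.1809, 6.7828) + 2.1 * (-0.1736, 0.9848) = (0.1809 + -0.3647, 6.7828 + 2.0681) = (-0.1838, 8.8509)
End effector: (-0.1838, 8.8509)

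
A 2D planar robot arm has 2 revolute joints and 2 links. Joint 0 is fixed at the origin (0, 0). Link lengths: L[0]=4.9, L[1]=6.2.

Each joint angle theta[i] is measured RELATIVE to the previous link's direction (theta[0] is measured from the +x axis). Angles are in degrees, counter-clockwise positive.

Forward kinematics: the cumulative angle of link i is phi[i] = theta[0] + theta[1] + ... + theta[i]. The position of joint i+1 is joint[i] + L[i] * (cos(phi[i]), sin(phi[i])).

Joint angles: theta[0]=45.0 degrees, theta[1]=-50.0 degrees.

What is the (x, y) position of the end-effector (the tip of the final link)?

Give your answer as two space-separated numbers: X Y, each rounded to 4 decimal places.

joint[0] = (0.0000, 0.0000)  (base)
link 0: phi[0] = 45 = 45 deg
  cos(45 deg) = 0.7071, sin(45 deg) = 0.7071
  joint[1] = (0.0000, 0.0000) + 4.9 * (0.7071, 0.7071) = (0.0000 + 3.4648, 0.0000 + 3.4648) = (3.4648, 3.4648)
link 1: phi[1] = 45 + -50 = -5 deg
  cos(-5 deg) = 0.9962, sin(-5 deg) = -0.0872
  joint[2] = (3.4648, 3.4648) + 6.2 * (0.9962, -0.0872) = (3.4648 + 6.1764, 3.4648 + -0.5404) = (9.6412, 2.9245)
End effector: (9.6412, 2.9245)

Answer: 9.6412 2.9245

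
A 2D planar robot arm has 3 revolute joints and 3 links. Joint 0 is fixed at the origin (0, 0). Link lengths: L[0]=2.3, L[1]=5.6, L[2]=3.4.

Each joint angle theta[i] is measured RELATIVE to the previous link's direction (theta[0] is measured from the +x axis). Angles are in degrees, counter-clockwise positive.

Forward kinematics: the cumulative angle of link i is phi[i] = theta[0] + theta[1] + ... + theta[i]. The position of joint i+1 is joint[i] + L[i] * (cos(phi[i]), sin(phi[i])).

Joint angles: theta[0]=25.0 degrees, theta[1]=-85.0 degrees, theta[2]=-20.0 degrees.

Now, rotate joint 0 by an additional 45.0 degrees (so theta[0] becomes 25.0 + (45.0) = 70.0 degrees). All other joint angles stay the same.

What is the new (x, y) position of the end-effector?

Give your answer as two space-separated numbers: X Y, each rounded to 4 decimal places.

joint[0] = (0.0000, 0.0000)  (base)
link 0: phi[0] = 70 = 70 deg
  cos(70 deg) = 0.3420, sin(70 deg) = 0.9397
  joint[1] = (0.0000, 0.0000) + 2.3 * (0.3420, 0.9397) = (0.0000 + 0.7866, 0.0000 + 2.1613) = (0.7866, 2.1613)
link 1: phi[1] = 70 + -85 = -15 deg
  cos(-15 deg) = 0.9659, sin(-15 deg) = -0.2588
  joint[2] = (0.7866, 2.1613) + 5.6 * (0.9659, -0.2588) = (0.7866 + 5.4092, 2.1613 + -1.4494) = (6.1958, 0.7119)
link 2: phi[2] = 70 + -85 + -20 = -35 deg
  cos(-35 deg) = 0.8192, sin(-35 deg) = -0.5736
  joint[3] = (6.1958, 0.7119) + 3.4 * (0.8192, -0.5736) = (6.1958 + 2.7851, 0.7119 + -1.9502) = (8.9809, -1.2383)
End effector: (8.9809, -1.2383)

Answer: 8.9809 -1.2383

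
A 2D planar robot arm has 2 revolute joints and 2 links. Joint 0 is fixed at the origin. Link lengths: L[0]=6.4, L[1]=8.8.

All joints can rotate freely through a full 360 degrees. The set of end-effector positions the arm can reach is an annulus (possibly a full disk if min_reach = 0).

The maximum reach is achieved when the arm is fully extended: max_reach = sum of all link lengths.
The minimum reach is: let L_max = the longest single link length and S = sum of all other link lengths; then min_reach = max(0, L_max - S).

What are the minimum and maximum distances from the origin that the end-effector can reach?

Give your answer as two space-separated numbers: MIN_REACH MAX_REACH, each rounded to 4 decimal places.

Link lengths: [6.4, 8.8]
max_reach = 6.4 + 8.8 = 15.2
L_max = max([6.4, 8.8]) = 8.8
S (sum of others) = 15.2 - 8.8 = 6.4
min_reach = max(0, 8.8 - 6.4) = max(0, 2.4) = 2.4

Answer: 2.4000 15.2000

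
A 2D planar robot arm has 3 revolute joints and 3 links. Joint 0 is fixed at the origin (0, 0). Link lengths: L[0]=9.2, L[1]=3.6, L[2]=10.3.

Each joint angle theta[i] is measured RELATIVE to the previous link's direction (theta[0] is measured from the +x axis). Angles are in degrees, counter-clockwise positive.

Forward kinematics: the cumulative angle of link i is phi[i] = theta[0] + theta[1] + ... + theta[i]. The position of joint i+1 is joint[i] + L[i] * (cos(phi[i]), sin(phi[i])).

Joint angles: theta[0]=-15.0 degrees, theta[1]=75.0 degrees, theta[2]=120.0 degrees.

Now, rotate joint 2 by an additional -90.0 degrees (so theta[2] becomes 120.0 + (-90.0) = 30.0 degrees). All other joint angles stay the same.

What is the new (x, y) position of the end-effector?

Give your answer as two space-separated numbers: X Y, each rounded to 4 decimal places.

joint[0] = (0.0000, 0.0000)  (base)
link 0: phi[0] = -15 = -15 deg
  cos(-15 deg) = 0.9659, sin(-15 deg) = -0.2588
  joint[1] = (0.0000, 0.0000) + 9.2 * (0.9659, -0.2588) = (0.0000 + 8.8865, 0.0000 + -2.3811) = (8.8865, -2.3811)
link 1: phi[1] = -15 + 75 = 60 deg
  cos(60 deg) = 0.5000, sin(60 deg) = 0.8660
  joint[2] = (8.8865, -2.3811) + 3.6 * (0.5000, 0.8660) = (8.8865 + 1.8000, -2.3811 + 3.1177) = (10.6865, 0.7366)
link 2: phi[2] = -15 + 75 + 30 = 90 deg
  cos(90 deg) = 0.0000, sin(90 deg) = 1.0000
  joint[3] = (10.6865, 0.7366) + 10.3 * (0.0000, 1.0000) = (10.6865 + 0.0000, 0.7366 + 10.3000) = (10.6865, 11.0366)
End effector: (10.6865, 11.0366)

Answer: 10.6865 11.0366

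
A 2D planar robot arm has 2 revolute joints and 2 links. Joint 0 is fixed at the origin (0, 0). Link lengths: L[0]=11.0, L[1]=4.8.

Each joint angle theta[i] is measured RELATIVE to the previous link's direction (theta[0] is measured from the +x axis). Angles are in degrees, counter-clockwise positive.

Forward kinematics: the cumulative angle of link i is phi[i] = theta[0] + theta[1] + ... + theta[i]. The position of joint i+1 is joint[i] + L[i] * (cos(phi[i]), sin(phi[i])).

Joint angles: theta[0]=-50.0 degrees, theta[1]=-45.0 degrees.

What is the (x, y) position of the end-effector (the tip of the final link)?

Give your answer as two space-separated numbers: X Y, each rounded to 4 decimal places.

joint[0] = (0.0000, 0.0000)  (base)
link 0: phi[0] = -50 = -50 deg
  cos(-50 deg) = 0.6428, sin(-50 deg) = -0.7660
  joint[1] = (0.0000, 0.0000) + 11 * (0.6428, -0.7660) = (0.0000 + 7.0707, 0.0000 + -8.4265) = (7.0707, -8.4265)
link 1: phi[1] = -50 + -45 = -95 deg
  cos(-95 deg) = -0.0872, sin(-95 deg) = -0.9962
  joint[2] = (7.0707, -8.4265) + 4.8 * (-0.0872, -0.9962) = (7.0707 + -0.4183, -8.4265 + -4.7817) = (6.6523, -13.2082)
End effector: (6.6523, -13.2082)

Answer: 6.6523 -13.2082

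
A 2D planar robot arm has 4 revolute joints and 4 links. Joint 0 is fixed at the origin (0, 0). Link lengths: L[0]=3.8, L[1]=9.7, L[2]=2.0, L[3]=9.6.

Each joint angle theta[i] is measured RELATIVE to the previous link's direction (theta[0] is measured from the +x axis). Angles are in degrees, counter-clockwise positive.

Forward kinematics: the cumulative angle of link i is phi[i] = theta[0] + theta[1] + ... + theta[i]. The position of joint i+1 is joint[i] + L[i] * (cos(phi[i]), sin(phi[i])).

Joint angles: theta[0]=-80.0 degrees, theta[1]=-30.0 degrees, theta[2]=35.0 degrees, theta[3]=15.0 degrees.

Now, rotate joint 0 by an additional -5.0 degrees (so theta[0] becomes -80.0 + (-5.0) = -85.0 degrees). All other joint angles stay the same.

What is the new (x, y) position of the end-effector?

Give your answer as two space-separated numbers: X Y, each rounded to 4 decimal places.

Answer: 0.6362 -23.2469

Derivation:
joint[0] = (0.0000, 0.0000)  (base)
link 0: phi[0] = -85 = -85 deg
  cos(-85 deg) = 0.0872, sin(-85 deg) = -0.9962
  joint[1] = (0.0000, 0.0000) + 3.8 * (0.0872, -0.9962) = (0.0000 + 0.3312, 0.0000 + -3.7855) = (0.3312, -3.7855)
link 1: phi[1] = -85 + -30 = -115 deg
  cos(-115 deg) = -0.4226, sin(-115 deg) = -0.9063
  joint[2] = (0.3312, -3.7855) + 9.7 * (-0.4226, -0.9063) = (0.3312 + -4.0994, -3.7855 + -8.7912) = (-3.7682, -12.5767)
link 2: phi[2] = -85 + -30 + 35 = -80 deg
  cos(-80 deg) = 0.1736, sin(-80 deg) = -0.9848
  joint[3] = (-3.7682, -12.5767) + 2 * (0.1736, -0.9848) = (-3.7682 + 0.3473, -12.5767 + -1.9696) = (-3.4209, -14.5463)
link 3: phi[3] = -85 + -30 + 35 + 15 = -65 deg
  cos(-65 deg) = 0.4226, sin(-65 deg) = -0.9063
  joint[4] = (-3.4209, -14.5463) + 9.6 * (0.4226, -0.9063) = (-3.4209 + 4.0571, -14.5463 + -8.7006) = (0.6362, -23.2469)
End effector: (0.6362, -23.2469)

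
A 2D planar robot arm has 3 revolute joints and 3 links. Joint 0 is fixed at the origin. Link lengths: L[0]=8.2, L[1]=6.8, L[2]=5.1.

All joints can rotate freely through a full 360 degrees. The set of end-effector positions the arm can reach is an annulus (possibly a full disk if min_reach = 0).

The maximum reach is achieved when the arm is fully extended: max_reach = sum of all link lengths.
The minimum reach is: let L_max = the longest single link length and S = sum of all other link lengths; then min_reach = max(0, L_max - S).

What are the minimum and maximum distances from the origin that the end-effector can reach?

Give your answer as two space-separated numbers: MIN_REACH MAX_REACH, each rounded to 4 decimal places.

Answer: 0.0000 20.1000

Derivation:
Link lengths: [8.2, 6.8, 5.1]
max_reach = 8.2 + 6.8 + 5.1 = 20.1
L_max = max([8.2, 6.8, 5.1]) = 8.2
S (sum of others) = 20.1 - 8.2 = 11.9
min_reach = max(0, 8.2 - 11.9) = max(0, -3.7) = 0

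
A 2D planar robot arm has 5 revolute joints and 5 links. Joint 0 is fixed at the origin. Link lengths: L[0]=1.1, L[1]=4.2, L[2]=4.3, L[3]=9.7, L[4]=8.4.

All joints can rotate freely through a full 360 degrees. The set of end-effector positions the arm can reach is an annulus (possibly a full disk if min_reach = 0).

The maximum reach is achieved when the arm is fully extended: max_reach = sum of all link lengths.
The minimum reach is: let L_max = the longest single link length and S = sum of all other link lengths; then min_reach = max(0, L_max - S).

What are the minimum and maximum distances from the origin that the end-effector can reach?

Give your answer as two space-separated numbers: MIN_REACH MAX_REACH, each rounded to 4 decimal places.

Link lengths: [1.1, 4.2, 4.3, 9.7, 8.4]
max_reach = 1.1 + 4.2 + 4.3 + 9.7 + 8.4 = 27.7
L_max = max([1.1, 4.2, 4.3, 9.7, 8.4]) = 9.7
S (sum of others) = 27.7 - 9.7 = 18
min_reach = max(0, 9.7 - 18) = max(0, -8.3) = 0

Answer: 0.0000 27.7000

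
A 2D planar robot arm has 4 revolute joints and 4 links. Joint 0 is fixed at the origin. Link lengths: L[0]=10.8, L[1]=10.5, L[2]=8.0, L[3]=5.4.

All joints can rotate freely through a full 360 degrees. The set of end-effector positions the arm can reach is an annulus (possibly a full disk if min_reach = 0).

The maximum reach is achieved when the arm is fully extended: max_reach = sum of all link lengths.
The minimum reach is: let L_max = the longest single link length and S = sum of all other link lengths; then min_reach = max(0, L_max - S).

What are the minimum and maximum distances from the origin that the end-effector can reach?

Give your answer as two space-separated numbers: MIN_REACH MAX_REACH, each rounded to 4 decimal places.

Link lengths: [10.8, 10.5, 8.0, 5.4]
max_reach = 10.8 + 10.5 + 8 + 5.4 = 34.7
L_max = max([10.8, 10.5, 8.0, 5.4]) = 10.8
S (sum of others) = 34.7 - 10.8 = 23.9
min_reach = max(0, 10.8 - 23.9) = max(0, -13.1) = 0

Answer: 0.0000 34.7000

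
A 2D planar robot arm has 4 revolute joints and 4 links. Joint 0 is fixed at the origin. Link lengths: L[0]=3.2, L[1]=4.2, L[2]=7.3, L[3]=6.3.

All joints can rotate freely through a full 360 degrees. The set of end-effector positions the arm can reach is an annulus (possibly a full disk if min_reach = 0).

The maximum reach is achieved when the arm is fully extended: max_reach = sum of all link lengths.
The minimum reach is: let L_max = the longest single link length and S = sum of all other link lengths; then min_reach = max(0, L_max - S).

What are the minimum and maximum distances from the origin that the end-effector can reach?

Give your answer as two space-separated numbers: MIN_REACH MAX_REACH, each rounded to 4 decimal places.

Link lengths: [3.2, 4.2, 7.3, 6.3]
max_reach = 3.2 + 4.2 + 7.3 + 6.3 = 21
L_max = max([3.2, 4.2, 7.3, 6.3]) = 7.3
S (sum of others) = 21 - 7.3 = 13.7
min_reach = max(0, 7.3 - 13.7) = max(0, -6.4) = 0

Answer: 0.0000 21.0000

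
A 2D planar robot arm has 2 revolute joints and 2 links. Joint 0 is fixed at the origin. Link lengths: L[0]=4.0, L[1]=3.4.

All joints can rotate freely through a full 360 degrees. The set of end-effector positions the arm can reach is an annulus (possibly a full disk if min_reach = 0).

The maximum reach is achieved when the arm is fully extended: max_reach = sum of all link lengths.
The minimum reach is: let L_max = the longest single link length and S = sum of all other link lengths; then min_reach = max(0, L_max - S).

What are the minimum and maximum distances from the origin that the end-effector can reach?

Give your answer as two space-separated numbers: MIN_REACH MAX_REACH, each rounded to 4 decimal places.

Answer: 0.6000 7.4000

Derivation:
Link lengths: [4.0, 3.4]
max_reach = 4 + 3.4 = 7.4
L_max = max([4.0, 3.4]) = 4
S (sum of others) = 7.4 - 4 = 3.4
min_reach = max(0, 4 - 3.4) = max(0, 0.6) = 0.6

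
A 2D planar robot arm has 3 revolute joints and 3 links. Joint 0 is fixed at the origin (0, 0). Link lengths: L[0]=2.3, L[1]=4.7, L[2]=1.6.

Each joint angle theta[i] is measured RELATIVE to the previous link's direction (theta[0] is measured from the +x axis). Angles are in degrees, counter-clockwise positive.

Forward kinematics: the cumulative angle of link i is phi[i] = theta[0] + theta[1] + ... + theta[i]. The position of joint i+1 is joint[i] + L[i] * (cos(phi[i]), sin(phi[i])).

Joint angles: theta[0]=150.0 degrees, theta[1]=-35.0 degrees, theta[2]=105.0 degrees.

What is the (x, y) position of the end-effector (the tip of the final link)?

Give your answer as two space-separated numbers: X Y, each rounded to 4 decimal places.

joint[0] = (0.0000, 0.0000)  (base)
link 0: phi[0] = 150 = 150 deg
  cos(150 deg) = -0.8660, sin(150 deg) = 0.5000
  joint[1] = (0.0000, 0.0000) + 2.3 * (-0.8660, 0.5000) = (0.0000 + -1.9919, 0.0000 + 1.1500) = (-1.9919, 1.1500)
link 1: phi[1] = 150 + -35 = 115 deg
  cos(115 deg) = -0.4226, sin(115 deg) = 0.9063
  joint[2] = (-1.9919, 1.1500) + 4.7 * (-0.4226, 0.9063) = (-1.9919 + -1.9863, 1.1500 + 4.2596) = (-3.9782, 5.4096)
link 2: phi[2] = 150 + -35 + 105 = 220 deg
  cos(220 deg) = -0.7660, sin(220 deg) = -0.6428
  joint[3] = (-3.9782, 5.4096) + 1.6 * (-0.7660, -0.6428) = (-3.9782 + -1.2257, 5.4096 + -1.0285) = (-5.2038, 4.3812)
End effector: (-5.2038, 4.3812)

Answer: -5.2038 4.3812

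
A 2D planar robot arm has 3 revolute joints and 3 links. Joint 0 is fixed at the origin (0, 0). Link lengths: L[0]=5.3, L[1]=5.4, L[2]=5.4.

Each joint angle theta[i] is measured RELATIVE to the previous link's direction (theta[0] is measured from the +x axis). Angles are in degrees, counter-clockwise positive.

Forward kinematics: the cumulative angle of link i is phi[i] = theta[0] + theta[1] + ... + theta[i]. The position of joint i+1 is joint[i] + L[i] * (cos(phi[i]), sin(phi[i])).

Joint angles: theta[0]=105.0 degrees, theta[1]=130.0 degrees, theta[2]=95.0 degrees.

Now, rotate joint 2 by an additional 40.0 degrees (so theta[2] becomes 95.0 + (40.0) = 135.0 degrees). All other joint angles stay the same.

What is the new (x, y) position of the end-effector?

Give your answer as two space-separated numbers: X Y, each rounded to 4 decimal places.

Answer: 0.8489 1.6337

Derivation:
joint[0] = (0.0000, 0.0000)  (base)
link 0: phi[0] = 105 = 105 deg
  cos(105 deg) = -0.2588, sin(105 deg) = 0.9659
  joint[1] = (0.0000, 0.0000) + 5.3 * (-0.2588, 0.9659) = (0.0000 + -1.3717, 0.0000 + 5.1194) = (-1.3717, 5.1194)
link 1: phi[1] = 105 + 130 = 235 deg
  cos(235 deg) = -0.5736, sin(235 deg) = -0.8192
  joint[2] = (-1.3717, 5.1194) + 5.4 * (-0.5736, -0.8192) = (-1.3717 + -3.0973, 5.1194 + -4.4234) = (-4.4691, 0.6960)
link 2: phi[2] = 105 + 130 + 135 = 370 deg
  cos(370 deg) = 0.9848, sin(370 deg) = 0.1736
  joint[3] = (-4.4691, 0.6960) + 5.4 * (0.9848, 0.1736) = (-4.4691 + 5.3180, 0.6960 + 0.9377) = (0.8489, 1.6337)
End effector: (0.8489, 1.6337)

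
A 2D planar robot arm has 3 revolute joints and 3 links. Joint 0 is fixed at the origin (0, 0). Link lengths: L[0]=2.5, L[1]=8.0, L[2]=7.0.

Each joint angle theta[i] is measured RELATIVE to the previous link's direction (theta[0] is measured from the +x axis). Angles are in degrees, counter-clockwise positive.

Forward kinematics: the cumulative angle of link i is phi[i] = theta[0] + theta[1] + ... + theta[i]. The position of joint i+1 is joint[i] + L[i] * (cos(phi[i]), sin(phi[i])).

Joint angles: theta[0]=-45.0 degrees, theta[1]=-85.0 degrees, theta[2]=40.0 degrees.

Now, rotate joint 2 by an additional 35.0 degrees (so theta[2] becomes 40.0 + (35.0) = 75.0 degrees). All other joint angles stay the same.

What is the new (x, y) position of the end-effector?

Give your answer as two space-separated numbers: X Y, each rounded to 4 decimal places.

Answer: 0.6405 -13.6302

Derivation:
joint[0] = (0.0000, 0.0000)  (base)
link 0: phi[0] = -45 = -45 deg
  cos(-45 deg) = 0.7071, sin(-45 deg) = -0.7071
  joint[1] = (0.0000, 0.0000) + 2.5 * (0.7071, -0.7071) = (0.0000 + 1.7678, 0.0000 + -1.7678) = (1.7678, -1.7678)
link 1: phi[1] = -45 + -85 = -130 deg
  cos(-130 deg) = -0.6428, sin(-130 deg) = -0.7660
  joint[2] = (1.7678, -1.7678) + 8 * (-0.6428, -0.7660) = (1.7678 + -5.1423, -1.7678 + -6.1284) = (-3.3745, -7.8961)
link 2: phi[2] = -45 + -85 + 75 = -55 deg
  cos(-55 deg) = 0.5736, sin(-55 deg) = -0.8192
  joint[3] = (-3.3745, -7.8961) + 7 * (0.5736, -0.8192) = (-3.3745 + 4.0150, -7.8961 + -5.7341) = (0.6405, -13.6302)
End effector: (0.6405, -13.6302)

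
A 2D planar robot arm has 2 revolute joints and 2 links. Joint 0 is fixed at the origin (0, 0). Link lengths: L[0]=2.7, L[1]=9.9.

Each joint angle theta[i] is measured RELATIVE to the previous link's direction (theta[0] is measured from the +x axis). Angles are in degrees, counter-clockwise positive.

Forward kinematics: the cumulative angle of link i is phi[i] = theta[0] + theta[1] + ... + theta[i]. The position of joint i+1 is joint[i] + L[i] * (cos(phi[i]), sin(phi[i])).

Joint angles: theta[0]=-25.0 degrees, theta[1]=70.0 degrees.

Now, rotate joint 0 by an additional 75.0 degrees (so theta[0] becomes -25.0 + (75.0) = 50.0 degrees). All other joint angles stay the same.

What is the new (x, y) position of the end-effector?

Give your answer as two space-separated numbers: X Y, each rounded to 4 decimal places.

joint[0] = (0.0000, 0.0000)  (base)
link 0: phi[0] = 50 = 50 deg
  cos(50 deg) = 0.6428, sin(50 deg) = 0.7660
  joint[1] = (0.0000, 0.0000) + 2.7 * (0.6428, 0.7660) = (0.0000 + 1.7355, 0.0000 + 2.0683) = (1.7355, 2.0683)
link 1: phi[1] = 50 + 70 = 120 deg
  cos(120 deg) = -0.5000, sin(120 deg) = 0.8660
  joint[2] = (1.7355, 2.0683) + 9.9 * (-0.5000, 0.8660) = (1.7355 + -4.9500, 2.0683 + 8.5737) = (-3.2145, 10.6420)
End effector: (-3.2145, 10.6420)

Answer: -3.2145 10.6420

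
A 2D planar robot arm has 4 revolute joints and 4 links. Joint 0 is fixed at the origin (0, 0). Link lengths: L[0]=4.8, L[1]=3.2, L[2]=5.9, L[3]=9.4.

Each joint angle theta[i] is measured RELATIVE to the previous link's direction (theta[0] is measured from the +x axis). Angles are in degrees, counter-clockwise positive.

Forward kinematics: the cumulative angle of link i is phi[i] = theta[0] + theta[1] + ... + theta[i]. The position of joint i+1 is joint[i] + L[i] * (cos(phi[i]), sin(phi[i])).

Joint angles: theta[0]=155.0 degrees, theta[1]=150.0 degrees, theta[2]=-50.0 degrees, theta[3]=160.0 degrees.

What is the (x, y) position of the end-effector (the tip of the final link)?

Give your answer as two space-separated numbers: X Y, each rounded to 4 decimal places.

joint[0] = (0.0000, 0.0000)  (base)
link 0: phi[0] = 155 = 155 deg
  cos(155 deg) = -0.9063, sin(155 deg) = 0.4226
  joint[1] = (0.0000, 0.0000) + 4.8 * (-0.9063, 0.4226) = (0.0000 + -4.3503, 0.0000 + 2.0286) = (-4.3503, 2.0286)
link 1: phi[1] = 155 + 150 = 305 deg
  cos(305 deg) = 0.5736, sin(305 deg) = -0.8192
  joint[2] = (-4.3503, 2.0286) + 3.2 * (0.5736, -0.8192) = (-4.3503 + 1.8354, 2.0286 + -2.6213) = (-2.5148, -0.5927)
link 2: phi[2] = 155 + 150 + -50 = 255 deg
  cos(255 deg) = -0.2588, sin(255 deg) = -0.9659
  joint[3] = (-2.5148, -0.5927) + 5.9 * (-0.2588, -0.9659) = (-2.5148 + -1.5270, -0.5927 + -5.6990) = (-4.0419, -6.2917)
link 3: phi[3] = 155 + 150 + -50 + 160 = 415 deg
  cos(415 deg) = 0.5736, sin(415 deg) = 0.8192
  joint[4] = (-4.0419, -6.2917) + 9.4 * (0.5736, 0.8192) = (-4.0419 + 5.3916, -6.2917 + 7.7000) = (1.3498, 1.4083)
End effector: (1.3498, 1.4083)

Answer: 1.3498 1.4083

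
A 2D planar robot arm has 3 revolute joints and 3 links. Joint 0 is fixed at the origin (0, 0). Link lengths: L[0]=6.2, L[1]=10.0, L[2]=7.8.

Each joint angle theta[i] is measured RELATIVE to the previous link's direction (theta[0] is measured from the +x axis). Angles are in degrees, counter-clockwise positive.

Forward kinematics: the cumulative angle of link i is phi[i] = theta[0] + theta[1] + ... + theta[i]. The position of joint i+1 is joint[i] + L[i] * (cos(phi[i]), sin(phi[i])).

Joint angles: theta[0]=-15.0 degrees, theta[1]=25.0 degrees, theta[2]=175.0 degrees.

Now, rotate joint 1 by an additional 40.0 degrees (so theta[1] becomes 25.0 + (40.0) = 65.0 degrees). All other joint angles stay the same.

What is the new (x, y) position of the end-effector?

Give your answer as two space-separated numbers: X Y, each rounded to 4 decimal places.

Answer: 6.9012 0.5403

Derivation:
joint[0] = (0.0000, 0.0000)  (base)
link 0: phi[0] = -15 = -15 deg
  cos(-15 deg) = 0.9659, sin(-15 deg) = -0.2588
  joint[1] = (0.0000, 0.0000) + 6.2 * (0.9659, -0.2588) = (0.0000 + 5.9887, 0.0000 + -1.6047) = (5.9887, -1.6047)
link 1: phi[1] = -15 + 65 = 50 deg
  cos(50 deg) = 0.6428, sin(50 deg) = 0.7660
  joint[2] = (5.9887, -1.6047) + 10 * (0.6428, 0.7660) = (5.9887 + 6.4279, -1.6047 + 7.6604) = (12.4166, 6.0558)
link 2: phi[2] = -15 + 65 + 175 = 225 deg
  cos(225 deg) = -0.7071, sin(225 deg) = -0.7071
  joint[3] = (12.4166, 6.0558) + 7.8 * (-0.7071, -0.7071) = (12.4166 + -5.5154, 6.0558 + -5.5154) = (6.9012, 0.5403)
End effector: (6.9012, 0.5403)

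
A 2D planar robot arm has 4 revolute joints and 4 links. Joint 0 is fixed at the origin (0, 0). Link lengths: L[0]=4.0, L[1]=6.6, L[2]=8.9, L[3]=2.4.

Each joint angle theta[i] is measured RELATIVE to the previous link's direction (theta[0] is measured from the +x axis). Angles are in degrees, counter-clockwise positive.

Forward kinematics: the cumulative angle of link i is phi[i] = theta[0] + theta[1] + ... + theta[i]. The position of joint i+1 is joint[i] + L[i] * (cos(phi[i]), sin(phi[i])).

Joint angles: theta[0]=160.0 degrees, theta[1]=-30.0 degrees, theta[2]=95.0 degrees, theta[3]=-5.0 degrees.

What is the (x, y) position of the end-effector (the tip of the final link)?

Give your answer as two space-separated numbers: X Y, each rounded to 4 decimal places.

joint[0] = (0.0000, 0.0000)  (base)
link 0: phi[0] = 160 = 160 deg
  cos(160 deg) = -0.9397, sin(160 deg) = 0.3420
  joint[1] = (0.0000, 0.0000) + 4 * (-0.9397, 0.3420) = (0.0000 + -3.7588, 0.0000 + 1.3681) = (-3.7588, 1.3681)
link 1: phi[1] = 160 + -30 = 130 deg
  cos(130 deg) = -0.6428, sin(130 deg) = 0.7660
  joint[2] = (-3.7588, 1.3681) + 6.6 * (-0.6428, 0.7660) = (-3.7588 + -4.2424, 1.3681 + 5.0559) = (-8.0012, 6.4240)
link 2: phi[2] = 160 + -30 + 95 = 225 deg
  cos(225 deg) = -0.7071, sin(225 deg) = -0.7071
  joint[3] = (-8.0012, 6.4240) + 8.9 * (-0.7071, -0.7071) = (-8.0012 + -6.2933, 6.4240 + -6.2933) = (-14.2944, 0.1307)
link 3: phi[3] = 160 + -30 + 95 + -5 = 220 deg
  cos(220 deg) = -0.7660, sin(220 deg) = -0.6428
  joint[4] = (-14.2944, 0.1307) + 2.4 * (-0.7660, -0.6428) = (-14.2944 + -1.8385, 0.1307 + -1.5427) = (-16.1329, -1.4120)
End effector: (-16.1329, -1.4120)

Answer: -16.1329 -1.4120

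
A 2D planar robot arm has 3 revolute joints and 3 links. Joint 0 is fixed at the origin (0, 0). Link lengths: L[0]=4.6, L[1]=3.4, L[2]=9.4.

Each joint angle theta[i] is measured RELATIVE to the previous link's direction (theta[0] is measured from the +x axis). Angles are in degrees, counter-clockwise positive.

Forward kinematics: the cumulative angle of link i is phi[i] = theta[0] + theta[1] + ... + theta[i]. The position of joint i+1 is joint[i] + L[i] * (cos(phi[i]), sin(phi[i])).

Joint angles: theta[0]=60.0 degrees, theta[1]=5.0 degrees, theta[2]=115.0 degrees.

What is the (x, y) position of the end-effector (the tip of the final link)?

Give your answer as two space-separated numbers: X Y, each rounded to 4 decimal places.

Answer: -5.6631 7.0652

Derivation:
joint[0] = (0.0000, 0.0000)  (base)
link 0: phi[0] = 60 = 60 deg
  cos(60 deg) = 0.5000, sin(60 deg) = 0.8660
  joint[1] = (0.0000, 0.0000) + 4.6 * (0.5000, 0.8660) = (0.0000 + 2.3000, 0.0000 + 3.9837) = (2.3000, 3.9837)
link 1: phi[1] = 60 + 5 = 65 deg
  cos(65 deg) = 0.4226, sin(65 deg) = 0.9063
  joint[2] = (2.3000, 3.9837) + 3.4 * (0.4226, 0.9063) = (2.3000 + 1.4369, 3.9837 + 3.0814) = (3.7369, 7.0652)
link 2: phi[2] = 60 + 5 + 115 = 180 deg
  cos(180 deg) = -1.0000, sin(180 deg) = 0.0000
  joint[3] = (3.7369, 7.0652) + 9.4 * (-1.0000, 0.0000) = (3.7369 + -9.4000, 7.0652 + 0.0000) = (-5.6631, 7.0652)
End effector: (-5.6631, 7.0652)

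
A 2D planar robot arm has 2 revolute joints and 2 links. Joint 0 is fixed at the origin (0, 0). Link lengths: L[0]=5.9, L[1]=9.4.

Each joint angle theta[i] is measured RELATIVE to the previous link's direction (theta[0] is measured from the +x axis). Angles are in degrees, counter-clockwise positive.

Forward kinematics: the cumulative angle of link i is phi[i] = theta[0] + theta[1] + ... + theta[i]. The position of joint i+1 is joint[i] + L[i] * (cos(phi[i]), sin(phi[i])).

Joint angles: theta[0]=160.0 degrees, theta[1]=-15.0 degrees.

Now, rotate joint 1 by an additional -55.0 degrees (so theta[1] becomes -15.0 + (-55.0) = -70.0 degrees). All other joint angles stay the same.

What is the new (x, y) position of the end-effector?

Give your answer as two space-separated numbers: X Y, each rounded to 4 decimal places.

joint[0] = (0.0000, 0.0000)  (base)
link 0: phi[0] = 160 = 160 deg
  cos(160 deg) = -0.9397, sin(160 deg) = 0.3420
  joint[1] = (0.0000, 0.0000) + 5.9 * (-0.9397, 0.3420) = (0.0000 + -5.5442, 0.0000 + 2.0179) = (-5.5442, 2.0179)
link 1: phi[1] = 160 + -70 = 90 deg
  cos(90 deg) = 0.0000, sin(90 deg) = 1.0000
  joint[2] = (-5.5442, 2.0179) + 9.4 * (0.0000, 1.0000) = (-5.5442 + 0.0000, 2.0179 + 9.4000) = (-5.5442, 11.4179)
End effector: (-5.5442, 11.4179)

Answer: -5.5442 11.4179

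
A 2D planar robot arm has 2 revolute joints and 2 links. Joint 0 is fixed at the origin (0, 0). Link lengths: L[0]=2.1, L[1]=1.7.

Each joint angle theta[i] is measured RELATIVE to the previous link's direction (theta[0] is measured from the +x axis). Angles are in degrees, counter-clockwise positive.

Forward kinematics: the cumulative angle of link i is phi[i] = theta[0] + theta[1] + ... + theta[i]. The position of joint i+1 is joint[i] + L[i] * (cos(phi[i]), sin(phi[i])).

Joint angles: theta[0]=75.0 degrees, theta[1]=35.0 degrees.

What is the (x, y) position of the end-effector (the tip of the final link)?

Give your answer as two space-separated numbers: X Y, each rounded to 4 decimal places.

joint[0] = (0.0000, 0.0000)  (base)
link 0: phi[0] = 75 = 75 deg
  cos(75 deg) = 0.2588, sin(75 deg) = 0.9659
  joint[1] = (0.0000, 0.0000) + 2.1 * (0.2588, 0.9659) = (0.0000 + 0.5435, 0.0000 + 2.0284) = (0.5435, 2.0284)
link 1: phi[1] = 75 + 35 = 110 deg
  cos(110 deg) = -0.3420, sin(110 deg) = 0.9397
  joint[2] = (0.5435, 2.0284) + 1.7 * (-0.3420, 0.9397) = (0.5435 + -0.5814, 2.0284 + 1.5975) = (-0.0379, 3.6259)
End effector: (-0.0379, 3.6259)

Answer: -0.0379 3.6259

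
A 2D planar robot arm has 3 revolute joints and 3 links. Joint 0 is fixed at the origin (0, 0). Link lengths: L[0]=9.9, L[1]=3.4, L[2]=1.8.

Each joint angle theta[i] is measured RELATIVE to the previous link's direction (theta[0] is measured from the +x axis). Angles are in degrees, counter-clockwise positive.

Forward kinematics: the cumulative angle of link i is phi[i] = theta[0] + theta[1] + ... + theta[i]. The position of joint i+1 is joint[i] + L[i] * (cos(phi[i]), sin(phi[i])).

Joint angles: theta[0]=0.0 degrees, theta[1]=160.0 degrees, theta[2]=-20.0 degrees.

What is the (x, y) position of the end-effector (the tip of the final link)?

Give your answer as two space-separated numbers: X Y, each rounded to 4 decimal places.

joint[0] = (0.0000, 0.0000)  (base)
link 0: phi[0] = 0 = 0 deg
  cos(0 deg) = 1.0000, sin(0 deg) = 0.0000
  joint[1] = (0.0000, 0.0000) + 9.9 * (1.0000, 0.0000) = (0.0000 + 9.9000, 0.0000 + 0.0000) = (9.9000, 0.0000)
link 1: phi[1] = 0 + 160 = 160 deg
  cos(160 deg) = -0.9397, sin(160 deg) = 0.3420
  joint[2] = (9.9000, 0.0000) + 3.4 * (-0.9397, 0.3420) = (9.9000 + -3.1950, 0.0000 + 1.1629) = (6.7050, 1.1629)
link 2: phi[2] = 0 + 160 + -20 = 140 deg
  cos(140 deg) = -0.7660, sin(140 deg) = 0.6428
  joint[3] = (6.7050, 1.1629) + 1.8 * (-0.7660, 0.6428) = (6.7050 + -1.3789, 1.1629 + 1.1570) = (5.3262, 2.3199)
End effector: (5.3262, 2.3199)

Answer: 5.3262 2.3199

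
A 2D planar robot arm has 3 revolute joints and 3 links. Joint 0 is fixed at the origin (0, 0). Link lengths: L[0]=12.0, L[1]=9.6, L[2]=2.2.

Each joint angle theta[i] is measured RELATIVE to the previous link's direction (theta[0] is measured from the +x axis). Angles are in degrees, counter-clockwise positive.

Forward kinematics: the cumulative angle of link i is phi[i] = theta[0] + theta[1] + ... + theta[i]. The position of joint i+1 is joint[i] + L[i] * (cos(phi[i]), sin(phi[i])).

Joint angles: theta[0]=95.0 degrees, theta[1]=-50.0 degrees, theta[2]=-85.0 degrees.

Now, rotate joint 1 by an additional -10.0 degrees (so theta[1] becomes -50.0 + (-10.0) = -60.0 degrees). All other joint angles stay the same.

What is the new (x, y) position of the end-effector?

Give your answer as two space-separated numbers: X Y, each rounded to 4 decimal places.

Answer: 8.2321 15.7754

Derivation:
joint[0] = (0.0000, 0.0000)  (base)
link 0: phi[0] = 95 = 95 deg
  cos(95 deg) = -0.0872, sin(95 deg) = 0.9962
  joint[1] = (0.0000, 0.0000) + 12 * (-0.0872, 0.9962) = (0.0000 + -1.0459, 0.0000 + 11.9543) = (-1.0459, 11.9543)
link 1: phi[1] = 95 + -60 = 35 deg
  cos(35 deg) = 0.8192, sin(35 deg) = 0.5736
  joint[2] = (-1.0459, 11.9543) + 9.6 * (0.8192, 0.5736) = (-1.0459 + 7.8639, 11.9543 + 5.5063) = (6.8180, 17.4607)
link 2: phi[2] = 95 + -60 + -85 = -50 deg
  cos(-50 deg) = 0.6428, sin(-50 deg) = -0.7660
  joint[3] = (6.8180, 17.4607) + 2.2 * (0.6428, -0.7660) = (6.8180 + 1.4141, 17.4607 + -1.6853) = (8.2321, 15.7754)
End effector: (8.2321, 15.7754)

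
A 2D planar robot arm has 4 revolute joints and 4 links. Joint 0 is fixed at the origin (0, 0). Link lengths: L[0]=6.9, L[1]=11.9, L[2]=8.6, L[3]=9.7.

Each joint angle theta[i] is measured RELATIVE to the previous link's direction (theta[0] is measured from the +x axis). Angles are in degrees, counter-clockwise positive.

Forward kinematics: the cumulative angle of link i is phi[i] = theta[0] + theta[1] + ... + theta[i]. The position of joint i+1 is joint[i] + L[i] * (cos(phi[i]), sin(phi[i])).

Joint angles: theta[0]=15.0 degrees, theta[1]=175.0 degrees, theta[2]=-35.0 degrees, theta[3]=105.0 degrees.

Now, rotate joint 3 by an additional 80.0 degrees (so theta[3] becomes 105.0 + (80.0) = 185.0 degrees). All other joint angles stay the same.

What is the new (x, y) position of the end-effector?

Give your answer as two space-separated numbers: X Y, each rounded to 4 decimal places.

Answer: -3.7336 0.0364

Derivation:
joint[0] = (0.0000, 0.0000)  (base)
link 0: phi[0] = 15 = 15 deg
  cos(15 deg) = 0.9659, sin(15 deg) = 0.2588
  joint[1] = (0.0000, 0.0000) + 6.9 * (0.9659, 0.2588) = (0.0000 + 6.6649, 0.0000 + 1.7859) = (6.6649, 1.7859)
link 1: phi[1] = 15 + 175 = 190 deg
  cos(190 deg) = -0.9848, sin(190 deg) = -0.1736
  joint[2] = (6.6649, 1.7859) + 11.9 * (-0.9848, -0.1736) = (6.6649 + -11.7192, 1.7859 + -2.0664) = (-5.0543, -0.2806)
link 2: phi[2] = 15 + 175 + -35 = 155 deg
  cos(155 deg) = -0.9063, sin(155 deg) = 0.4226
  joint[3] = (-5.0543, -0.2806) + 8.6 * (-0.9063, 0.4226) = (-5.0543 + -7.7942, -0.2806 + 3.6345) = (-12.8486, 3.3540)
link 3: phi[3] = 15 + 175 + -35 + 185 = 340 deg
  cos(340 deg) = 0.9397, sin(340 deg) = -0.3420
  joint[4] = (-12.8486, 3.3540) + 9.7 * (0.9397, -0.3420) = (-12.8486 + 9.1150, 3.3540 + -3.3176) = (-3.7336, 0.0364)
End effector: (-3.7336, 0.0364)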